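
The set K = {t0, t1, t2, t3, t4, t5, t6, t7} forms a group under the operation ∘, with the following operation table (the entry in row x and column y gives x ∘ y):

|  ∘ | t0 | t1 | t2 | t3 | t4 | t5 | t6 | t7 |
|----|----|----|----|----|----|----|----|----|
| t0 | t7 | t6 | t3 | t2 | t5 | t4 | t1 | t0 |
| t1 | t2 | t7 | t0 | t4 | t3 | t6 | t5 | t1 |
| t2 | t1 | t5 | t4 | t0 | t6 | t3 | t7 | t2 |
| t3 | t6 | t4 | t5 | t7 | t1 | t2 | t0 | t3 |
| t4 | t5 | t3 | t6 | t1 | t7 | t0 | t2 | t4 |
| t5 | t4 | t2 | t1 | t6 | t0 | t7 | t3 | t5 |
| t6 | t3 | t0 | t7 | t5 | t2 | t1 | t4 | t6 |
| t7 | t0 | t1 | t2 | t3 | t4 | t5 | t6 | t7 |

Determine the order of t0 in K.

2

The identity element is t7 (its row matches the header).
t0^1 = t0
t0^2 = t0 ∘ t0 = t7
The first power of t0 equal to the identity is t0^2, so ord(t0) = 2.
(Structurally, K here is isomorphic to the dihedral group D_4.)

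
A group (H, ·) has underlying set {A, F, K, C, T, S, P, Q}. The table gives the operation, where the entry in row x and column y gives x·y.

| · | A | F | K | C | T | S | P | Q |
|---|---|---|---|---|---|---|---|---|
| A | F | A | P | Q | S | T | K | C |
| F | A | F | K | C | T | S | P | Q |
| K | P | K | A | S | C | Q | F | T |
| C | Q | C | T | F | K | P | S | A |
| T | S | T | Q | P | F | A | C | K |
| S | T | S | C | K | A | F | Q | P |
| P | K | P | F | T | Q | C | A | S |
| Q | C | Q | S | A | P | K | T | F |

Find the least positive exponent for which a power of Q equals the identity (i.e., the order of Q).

The identity element is F (its row matches the header).
Q^1 = Q
Q^2 = Q·Q = F
The first power of Q equal to the identity is Q^2, so ord(Q) = 2.

2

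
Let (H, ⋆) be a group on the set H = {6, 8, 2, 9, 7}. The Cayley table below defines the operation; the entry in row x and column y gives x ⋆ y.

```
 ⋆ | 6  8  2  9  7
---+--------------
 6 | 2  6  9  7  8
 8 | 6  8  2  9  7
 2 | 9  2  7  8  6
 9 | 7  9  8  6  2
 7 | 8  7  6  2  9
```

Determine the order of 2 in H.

5

The identity element is 8 (its row matches the header).
2^1 = 2
2^2 = 2 ⋆ 2 = 7
2^3 = 7 ⋆ 2 = 6
2^4 = 6 ⋆ 2 = 9
2^5 = 9 ⋆ 2 = 8
The first power of 2 equal to the identity is 2^5, so ord(2) = 5.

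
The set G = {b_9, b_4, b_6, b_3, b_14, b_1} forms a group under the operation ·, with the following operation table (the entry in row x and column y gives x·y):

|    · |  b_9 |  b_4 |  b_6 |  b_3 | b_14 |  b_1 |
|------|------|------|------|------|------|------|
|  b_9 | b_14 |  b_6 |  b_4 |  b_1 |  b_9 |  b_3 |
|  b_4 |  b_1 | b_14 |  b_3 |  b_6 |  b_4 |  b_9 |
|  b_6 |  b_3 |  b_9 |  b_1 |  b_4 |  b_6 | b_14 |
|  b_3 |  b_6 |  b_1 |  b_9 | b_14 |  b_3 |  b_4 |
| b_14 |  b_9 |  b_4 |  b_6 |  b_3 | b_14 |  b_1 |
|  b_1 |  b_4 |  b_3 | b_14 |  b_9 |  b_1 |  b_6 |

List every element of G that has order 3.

{b_1, b_6}

Identity is b_14. Compute the order of each non-identity element by repeated multiplication:
  b_9: b_9 → b_14  (order 2)
  b_4: b_4 → b_14  (order 2)
  b_6: b_6 → b_1 → b_14  (order 3)
  b_3: b_3 → b_14  (order 2)
  b_1: b_1 → b_6 → b_14  (order 3)
Elements of order 3: {b_1, b_6}.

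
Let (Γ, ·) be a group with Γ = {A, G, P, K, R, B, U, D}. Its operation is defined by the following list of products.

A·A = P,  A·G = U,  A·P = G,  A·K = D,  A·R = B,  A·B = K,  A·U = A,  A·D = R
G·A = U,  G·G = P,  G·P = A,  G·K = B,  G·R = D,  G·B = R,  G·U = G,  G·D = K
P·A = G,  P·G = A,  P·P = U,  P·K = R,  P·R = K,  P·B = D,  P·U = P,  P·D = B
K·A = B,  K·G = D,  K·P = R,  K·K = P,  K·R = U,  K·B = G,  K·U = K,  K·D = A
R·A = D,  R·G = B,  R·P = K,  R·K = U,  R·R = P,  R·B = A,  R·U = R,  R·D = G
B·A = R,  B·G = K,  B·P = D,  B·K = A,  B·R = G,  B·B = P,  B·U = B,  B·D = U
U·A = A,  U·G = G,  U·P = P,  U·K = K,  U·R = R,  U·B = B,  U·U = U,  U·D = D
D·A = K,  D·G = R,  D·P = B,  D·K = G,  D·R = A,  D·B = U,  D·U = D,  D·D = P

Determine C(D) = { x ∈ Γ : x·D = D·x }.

Compare row D with column D entry by entry.
B·D = U = D·B, so B commutes with D.
G·D = K but D·G = R, so G does not.
Collecting the elements that commute with D: C(D) = {B, D, P, U}.

{B, D, P, U}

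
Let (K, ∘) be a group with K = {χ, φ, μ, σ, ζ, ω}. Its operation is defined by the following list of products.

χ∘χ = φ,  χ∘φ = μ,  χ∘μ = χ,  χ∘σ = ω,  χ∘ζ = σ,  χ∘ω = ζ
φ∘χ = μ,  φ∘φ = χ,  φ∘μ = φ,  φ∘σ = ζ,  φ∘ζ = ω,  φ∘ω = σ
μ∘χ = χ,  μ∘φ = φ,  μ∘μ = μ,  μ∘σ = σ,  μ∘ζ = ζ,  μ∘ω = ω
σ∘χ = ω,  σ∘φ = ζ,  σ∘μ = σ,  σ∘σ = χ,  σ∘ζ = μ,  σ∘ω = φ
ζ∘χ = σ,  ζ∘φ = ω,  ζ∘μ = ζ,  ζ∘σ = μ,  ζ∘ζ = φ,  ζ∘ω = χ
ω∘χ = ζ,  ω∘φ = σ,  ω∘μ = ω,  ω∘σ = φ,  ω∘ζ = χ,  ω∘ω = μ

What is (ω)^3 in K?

ω^1 = ω
ω^2 = ω ∘ ω = μ
ω^3 = μ ∘ ω = ω

ω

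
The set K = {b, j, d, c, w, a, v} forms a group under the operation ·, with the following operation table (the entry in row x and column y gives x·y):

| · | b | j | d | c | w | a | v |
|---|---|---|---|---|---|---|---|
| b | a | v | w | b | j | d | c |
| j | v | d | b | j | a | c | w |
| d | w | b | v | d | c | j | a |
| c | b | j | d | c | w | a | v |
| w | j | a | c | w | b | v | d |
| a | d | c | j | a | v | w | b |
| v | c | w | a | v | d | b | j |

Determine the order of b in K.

7

The identity element is c (its row matches the header).
b^1 = b
b^2 = b·b = a
b^3 = a·b = d
b^4 = d·b = w
b^5 = w·b = j
b^6 = j·b = v
b^7 = v·b = c
The first power of b equal to the identity is b^7, so ord(b) = 7.
(Structurally, K here is isomorphic to the cyclic group Z_7.)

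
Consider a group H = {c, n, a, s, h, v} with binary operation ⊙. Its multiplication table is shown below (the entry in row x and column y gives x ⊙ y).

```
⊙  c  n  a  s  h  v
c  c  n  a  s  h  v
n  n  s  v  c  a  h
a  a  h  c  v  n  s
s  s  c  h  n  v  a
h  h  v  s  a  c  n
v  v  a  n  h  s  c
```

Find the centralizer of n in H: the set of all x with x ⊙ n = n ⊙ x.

{c, n, s}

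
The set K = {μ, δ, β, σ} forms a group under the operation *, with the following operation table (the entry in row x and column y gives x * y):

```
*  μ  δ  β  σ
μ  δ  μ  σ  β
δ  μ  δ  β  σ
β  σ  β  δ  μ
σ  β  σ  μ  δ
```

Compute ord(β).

The identity element is δ (its row matches the header).
β^1 = β
β^2 = β * β = δ
The first power of β equal to the identity is β^2, so ord(β) = 2.
(Structurally, K here is isomorphic to the Klein four-group V_4.)

2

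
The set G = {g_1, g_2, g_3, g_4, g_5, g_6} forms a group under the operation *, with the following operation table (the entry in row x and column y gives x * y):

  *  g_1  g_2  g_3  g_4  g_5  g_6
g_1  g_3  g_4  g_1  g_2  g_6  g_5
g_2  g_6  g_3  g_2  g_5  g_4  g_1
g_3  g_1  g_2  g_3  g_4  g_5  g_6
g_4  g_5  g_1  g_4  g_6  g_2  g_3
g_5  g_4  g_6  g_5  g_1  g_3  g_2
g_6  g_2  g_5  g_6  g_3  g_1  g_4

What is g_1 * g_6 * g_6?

g_2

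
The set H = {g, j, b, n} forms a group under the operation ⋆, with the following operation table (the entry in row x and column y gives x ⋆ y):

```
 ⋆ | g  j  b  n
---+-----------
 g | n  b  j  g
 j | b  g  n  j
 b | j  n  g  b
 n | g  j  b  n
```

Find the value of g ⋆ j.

b

Read row g, column j: g ⋆ j = b.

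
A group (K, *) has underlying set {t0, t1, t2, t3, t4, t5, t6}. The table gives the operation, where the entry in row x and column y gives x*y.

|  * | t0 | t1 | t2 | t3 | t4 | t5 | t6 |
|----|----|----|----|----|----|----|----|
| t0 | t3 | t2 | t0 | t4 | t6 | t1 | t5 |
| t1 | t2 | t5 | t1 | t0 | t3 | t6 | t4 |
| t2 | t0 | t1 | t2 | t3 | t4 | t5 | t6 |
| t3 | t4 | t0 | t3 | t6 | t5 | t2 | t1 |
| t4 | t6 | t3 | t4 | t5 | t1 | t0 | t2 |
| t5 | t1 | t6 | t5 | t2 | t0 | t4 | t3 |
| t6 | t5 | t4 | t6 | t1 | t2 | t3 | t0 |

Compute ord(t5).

The identity element is t2 (its row matches the header).
t5^1 = t5
t5^2 = t5*t5 = t4
t5^3 = t4*t5 = t0
t5^4 = t0*t5 = t1
t5^5 = t1*t5 = t6
t5^6 = t6*t5 = t3
t5^7 = t3*t5 = t2
The first power of t5 equal to the identity is t5^7, so ord(t5) = 7.
(Structurally, K here is isomorphic to the cyclic group Z_7.)

7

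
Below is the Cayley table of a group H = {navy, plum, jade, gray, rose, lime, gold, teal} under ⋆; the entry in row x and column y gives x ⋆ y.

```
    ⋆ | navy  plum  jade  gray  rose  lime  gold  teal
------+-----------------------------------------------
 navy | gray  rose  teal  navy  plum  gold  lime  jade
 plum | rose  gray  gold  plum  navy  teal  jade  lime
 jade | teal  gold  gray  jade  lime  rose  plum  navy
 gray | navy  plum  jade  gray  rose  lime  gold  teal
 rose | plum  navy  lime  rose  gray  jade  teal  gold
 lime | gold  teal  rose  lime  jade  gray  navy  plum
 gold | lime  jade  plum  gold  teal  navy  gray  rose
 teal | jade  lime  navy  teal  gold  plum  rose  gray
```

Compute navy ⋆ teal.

jade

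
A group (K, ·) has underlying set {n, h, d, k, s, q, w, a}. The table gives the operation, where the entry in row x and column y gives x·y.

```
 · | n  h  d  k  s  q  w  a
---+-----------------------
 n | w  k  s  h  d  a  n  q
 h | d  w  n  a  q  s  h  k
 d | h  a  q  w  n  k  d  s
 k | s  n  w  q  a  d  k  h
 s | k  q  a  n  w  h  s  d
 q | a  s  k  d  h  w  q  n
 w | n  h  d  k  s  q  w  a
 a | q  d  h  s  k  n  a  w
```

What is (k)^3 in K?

k^1 = k
k^2 = k·k = q
k^3 = q·k = d

d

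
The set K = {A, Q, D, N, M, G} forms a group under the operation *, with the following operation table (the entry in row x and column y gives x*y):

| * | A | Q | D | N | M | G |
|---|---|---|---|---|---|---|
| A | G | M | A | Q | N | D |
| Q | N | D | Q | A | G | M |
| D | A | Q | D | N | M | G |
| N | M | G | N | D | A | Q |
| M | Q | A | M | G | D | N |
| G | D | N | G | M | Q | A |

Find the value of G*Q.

Read row G, column Q: G*Q = N.

N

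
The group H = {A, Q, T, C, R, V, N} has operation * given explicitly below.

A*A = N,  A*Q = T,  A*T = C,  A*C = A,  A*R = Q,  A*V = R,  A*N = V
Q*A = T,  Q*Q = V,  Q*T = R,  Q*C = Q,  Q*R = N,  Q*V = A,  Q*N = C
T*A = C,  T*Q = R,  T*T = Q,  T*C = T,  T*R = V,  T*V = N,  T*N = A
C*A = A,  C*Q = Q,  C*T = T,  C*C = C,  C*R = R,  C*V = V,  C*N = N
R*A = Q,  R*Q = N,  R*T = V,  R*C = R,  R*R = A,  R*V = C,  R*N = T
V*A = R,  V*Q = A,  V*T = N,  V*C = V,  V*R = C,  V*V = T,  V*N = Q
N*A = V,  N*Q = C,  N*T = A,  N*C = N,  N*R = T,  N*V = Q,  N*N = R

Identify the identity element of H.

The identity e satisfies e * x = x for all x, so its row in the table reproduces the column headers.
Row C reads: A, Q, T, C, R, V, N — exactly the header order. So C is the identity.
(Structurally, H here is isomorphic to the cyclic group Z_7.)

C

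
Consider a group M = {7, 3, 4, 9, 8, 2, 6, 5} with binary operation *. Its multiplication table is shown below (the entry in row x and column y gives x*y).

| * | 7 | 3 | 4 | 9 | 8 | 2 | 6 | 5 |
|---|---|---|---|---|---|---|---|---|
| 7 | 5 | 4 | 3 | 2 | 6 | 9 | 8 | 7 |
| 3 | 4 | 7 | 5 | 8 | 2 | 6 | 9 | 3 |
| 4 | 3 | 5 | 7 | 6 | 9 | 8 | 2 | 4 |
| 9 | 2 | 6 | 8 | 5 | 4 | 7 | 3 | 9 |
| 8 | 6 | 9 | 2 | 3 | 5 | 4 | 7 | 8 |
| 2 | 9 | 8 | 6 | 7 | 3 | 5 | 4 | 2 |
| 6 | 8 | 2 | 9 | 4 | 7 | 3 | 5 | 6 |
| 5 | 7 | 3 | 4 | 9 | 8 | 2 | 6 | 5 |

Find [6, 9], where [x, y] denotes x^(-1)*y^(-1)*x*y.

7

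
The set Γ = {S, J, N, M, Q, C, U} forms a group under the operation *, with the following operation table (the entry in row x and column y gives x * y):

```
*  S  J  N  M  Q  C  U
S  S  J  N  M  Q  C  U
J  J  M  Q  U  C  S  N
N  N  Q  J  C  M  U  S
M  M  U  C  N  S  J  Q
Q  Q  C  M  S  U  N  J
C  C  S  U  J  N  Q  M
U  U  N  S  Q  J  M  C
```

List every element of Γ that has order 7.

{C, J, M, N, Q, U}

Identity is S. Compute the order of each non-identity element by repeated multiplication:
  J: J → M → U → N → Q → C → S  (order 7)
  N: N → J → Q → M → C → U → S  (order 7)
  M: M → N → C → J → U → Q → S  (order 7)
  Q: Q → U → J → C → N → M → S  (order 7)
  C: C → Q → N → U → M → J → S  (order 7)
  U: U → C → M → Q → J → N → S  (order 7)
Elements of order 7: {C, J, M, N, Q, U}.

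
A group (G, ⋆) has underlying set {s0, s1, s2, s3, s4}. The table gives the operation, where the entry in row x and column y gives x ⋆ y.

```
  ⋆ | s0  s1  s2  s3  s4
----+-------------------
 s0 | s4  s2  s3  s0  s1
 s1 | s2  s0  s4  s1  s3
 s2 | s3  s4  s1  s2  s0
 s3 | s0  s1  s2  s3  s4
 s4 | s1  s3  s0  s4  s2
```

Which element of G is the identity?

The identity e satisfies e ⋆ x = x for all x, so its row in the table reproduces the column headers.
Row s3 reads: s0, s1, s2, s3, s4 — exactly the header order. So s3 is the identity.

s3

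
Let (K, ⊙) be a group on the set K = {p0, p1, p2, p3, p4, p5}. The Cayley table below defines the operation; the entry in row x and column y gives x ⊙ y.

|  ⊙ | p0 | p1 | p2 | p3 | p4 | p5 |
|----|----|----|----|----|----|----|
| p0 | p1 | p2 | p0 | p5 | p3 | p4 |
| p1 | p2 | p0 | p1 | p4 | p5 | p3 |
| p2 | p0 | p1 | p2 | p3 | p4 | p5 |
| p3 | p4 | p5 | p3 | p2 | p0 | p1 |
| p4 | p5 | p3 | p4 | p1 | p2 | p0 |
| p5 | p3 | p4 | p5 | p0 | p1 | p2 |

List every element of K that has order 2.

{p3, p4, p5}

Identity is p2. Compute the order of each non-identity element by repeated multiplication:
  p0: p0 → p1 → p2  (order 3)
  p1: p1 → p0 → p2  (order 3)
  p3: p3 → p2  (order 2)
  p4: p4 → p2  (order 2)
  p5: p5 → p2  (order 2)
Elements of order 2: {p3, p4, p5}.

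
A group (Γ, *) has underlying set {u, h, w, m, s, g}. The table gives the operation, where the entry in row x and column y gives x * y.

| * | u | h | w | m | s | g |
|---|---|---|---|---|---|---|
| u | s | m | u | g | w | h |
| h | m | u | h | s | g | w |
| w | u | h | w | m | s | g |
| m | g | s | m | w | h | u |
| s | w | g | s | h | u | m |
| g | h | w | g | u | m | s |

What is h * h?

Read row h, column h: h * h = u.

u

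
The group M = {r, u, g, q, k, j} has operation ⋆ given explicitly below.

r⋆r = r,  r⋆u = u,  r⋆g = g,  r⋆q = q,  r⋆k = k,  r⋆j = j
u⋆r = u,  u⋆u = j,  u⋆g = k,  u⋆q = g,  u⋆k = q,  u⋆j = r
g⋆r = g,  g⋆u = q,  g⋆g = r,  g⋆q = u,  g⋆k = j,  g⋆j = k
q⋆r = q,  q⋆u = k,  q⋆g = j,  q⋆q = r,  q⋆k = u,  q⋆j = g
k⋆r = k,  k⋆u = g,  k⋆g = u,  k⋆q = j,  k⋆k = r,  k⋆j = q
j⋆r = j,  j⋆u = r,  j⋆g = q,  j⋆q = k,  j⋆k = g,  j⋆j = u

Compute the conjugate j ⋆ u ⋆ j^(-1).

The identity is r. In row j, the entry r sits in column u, so j^(-1) = u.
j ⋆ u = r
r ⋆ u = u
(Structurally, M here is isomorphic to the symmetric group S_3.)

u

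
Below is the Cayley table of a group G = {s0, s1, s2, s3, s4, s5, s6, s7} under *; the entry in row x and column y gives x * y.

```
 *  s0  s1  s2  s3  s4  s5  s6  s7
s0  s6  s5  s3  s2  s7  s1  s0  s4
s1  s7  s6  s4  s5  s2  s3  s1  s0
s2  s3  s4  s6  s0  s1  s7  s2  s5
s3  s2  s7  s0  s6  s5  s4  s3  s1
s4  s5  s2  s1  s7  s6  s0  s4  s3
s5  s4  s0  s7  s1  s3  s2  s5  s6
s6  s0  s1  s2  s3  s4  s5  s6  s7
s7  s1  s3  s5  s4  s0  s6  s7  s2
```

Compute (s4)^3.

s4^1 = s4
s4^2 = s4 * s4 = s6
s4^3 = s6 * s4 = s4
(Structurally, G here is isomorphic to the dihedral group D_4.)

s4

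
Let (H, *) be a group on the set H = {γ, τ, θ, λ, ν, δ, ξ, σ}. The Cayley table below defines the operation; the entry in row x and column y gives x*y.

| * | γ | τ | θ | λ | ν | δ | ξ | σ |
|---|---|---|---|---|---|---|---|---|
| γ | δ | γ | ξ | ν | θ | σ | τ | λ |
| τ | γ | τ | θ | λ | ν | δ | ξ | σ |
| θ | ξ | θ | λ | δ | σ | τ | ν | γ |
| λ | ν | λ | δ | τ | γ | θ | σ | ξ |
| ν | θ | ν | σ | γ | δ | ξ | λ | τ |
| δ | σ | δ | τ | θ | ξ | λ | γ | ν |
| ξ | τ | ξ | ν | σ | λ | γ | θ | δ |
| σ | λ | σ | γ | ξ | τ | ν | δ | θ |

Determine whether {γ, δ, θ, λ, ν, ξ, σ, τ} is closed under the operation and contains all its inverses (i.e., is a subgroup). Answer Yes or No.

{γ, δ, θ, λ, ν, ξ, σ, τ} contains the identity τ.
Checking products: every product of two elements of {γ, δ, θ, λ, ν, ξ, σ, τ} (read from the table) lies in {γ, δ, θ, λ, ν, ξ, σ, τ}, so the set is closed.
In a finite group, a nonempty closed subset is a subgroup. So {γ, δ, θ, λ, ν, ξ, σ, τ} ≤ H.

Yes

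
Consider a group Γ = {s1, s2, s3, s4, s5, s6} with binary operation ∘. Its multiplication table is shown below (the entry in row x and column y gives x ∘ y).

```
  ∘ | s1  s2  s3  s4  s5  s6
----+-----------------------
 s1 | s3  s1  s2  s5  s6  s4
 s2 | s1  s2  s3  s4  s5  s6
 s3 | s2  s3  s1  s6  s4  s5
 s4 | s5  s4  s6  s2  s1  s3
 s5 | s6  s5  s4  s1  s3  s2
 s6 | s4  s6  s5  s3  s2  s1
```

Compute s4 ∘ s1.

Read row s4, column s1: s4 ∘ s1 = s5.

s5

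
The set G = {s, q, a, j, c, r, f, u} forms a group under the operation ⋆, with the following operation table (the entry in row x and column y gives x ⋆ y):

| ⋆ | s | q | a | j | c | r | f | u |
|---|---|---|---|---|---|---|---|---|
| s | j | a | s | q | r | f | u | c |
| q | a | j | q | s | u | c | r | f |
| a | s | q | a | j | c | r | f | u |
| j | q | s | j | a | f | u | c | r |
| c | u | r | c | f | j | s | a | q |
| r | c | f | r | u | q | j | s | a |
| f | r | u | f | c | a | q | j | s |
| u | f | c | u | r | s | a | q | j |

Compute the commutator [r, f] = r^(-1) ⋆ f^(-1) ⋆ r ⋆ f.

j

Identity is a; from the table r^(-1) = u and f^(-1) = c.
u ⋆ c = s
s ⋆ r = f
f ⋆ f = j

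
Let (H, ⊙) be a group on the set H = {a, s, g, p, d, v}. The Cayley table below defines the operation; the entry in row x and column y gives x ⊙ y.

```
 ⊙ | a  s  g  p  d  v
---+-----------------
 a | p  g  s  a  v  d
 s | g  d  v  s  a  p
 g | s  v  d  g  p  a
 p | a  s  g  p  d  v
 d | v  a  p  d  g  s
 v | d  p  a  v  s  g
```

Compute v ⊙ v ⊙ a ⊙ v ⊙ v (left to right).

v

v ⊙ v = g
g ⊙ a = s
s ⊙ v = p
p ⊙ v = v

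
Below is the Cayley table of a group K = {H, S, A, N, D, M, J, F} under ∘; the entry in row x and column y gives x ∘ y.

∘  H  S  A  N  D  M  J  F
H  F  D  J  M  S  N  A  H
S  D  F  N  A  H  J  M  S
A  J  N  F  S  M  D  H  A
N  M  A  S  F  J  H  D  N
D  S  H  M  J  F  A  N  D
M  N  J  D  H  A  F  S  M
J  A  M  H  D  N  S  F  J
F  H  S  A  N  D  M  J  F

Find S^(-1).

S

First locate the identity: row F matches the header, so F is the identity.
Scan row S for F: S ∘ S = F. Hence S^(-1) = S.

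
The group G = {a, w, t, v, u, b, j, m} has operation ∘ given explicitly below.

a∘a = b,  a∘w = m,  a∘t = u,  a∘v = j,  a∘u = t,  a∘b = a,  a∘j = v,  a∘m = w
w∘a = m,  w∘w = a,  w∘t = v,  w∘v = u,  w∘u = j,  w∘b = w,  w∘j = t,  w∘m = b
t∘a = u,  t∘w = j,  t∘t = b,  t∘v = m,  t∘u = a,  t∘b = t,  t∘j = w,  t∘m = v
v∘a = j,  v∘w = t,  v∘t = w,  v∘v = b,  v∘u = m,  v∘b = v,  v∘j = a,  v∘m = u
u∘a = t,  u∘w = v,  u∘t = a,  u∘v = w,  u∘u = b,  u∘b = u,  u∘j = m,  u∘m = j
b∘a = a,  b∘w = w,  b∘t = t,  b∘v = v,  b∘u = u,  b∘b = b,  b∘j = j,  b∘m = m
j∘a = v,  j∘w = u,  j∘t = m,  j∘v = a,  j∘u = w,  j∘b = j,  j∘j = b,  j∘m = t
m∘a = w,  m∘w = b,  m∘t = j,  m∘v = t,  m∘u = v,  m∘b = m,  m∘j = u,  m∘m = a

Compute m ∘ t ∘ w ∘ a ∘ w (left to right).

j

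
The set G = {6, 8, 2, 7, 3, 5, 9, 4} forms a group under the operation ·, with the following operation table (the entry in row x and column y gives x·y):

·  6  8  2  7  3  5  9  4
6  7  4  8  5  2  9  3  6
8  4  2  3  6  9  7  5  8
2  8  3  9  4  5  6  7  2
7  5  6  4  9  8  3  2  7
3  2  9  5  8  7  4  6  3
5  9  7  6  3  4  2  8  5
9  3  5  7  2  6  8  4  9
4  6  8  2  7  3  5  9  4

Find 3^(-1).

First locate the identity: row 4 matches the header, so 4 is the identity.
Scan row 3 for 4: 3·5 = 4. Hence 3^(-1) = 5.
(Structurally, G here is isomorphic to the cyclic group Z_8.)

5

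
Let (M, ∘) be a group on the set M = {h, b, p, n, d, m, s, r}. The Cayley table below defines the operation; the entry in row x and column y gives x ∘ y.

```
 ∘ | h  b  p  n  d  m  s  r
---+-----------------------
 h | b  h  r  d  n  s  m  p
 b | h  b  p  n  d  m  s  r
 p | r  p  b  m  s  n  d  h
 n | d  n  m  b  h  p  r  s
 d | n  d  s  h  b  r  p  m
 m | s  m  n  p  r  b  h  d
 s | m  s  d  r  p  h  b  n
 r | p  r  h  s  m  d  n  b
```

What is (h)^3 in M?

h^1 = h
h^2 = h ∘ h = b
h^3 = b ∘ h = h
(Structurally, M here is isomorphic to the elementary abelian group (Z_2)^3.)

h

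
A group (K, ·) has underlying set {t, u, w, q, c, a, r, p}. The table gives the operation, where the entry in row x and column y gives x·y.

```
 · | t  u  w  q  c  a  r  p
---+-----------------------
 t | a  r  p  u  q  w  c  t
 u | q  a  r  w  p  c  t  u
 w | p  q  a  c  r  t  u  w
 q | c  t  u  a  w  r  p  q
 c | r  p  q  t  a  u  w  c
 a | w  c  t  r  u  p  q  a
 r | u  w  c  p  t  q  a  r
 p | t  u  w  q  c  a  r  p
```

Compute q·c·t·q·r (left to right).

q·c = w
w·t = p
p·q = q
q·r = p

p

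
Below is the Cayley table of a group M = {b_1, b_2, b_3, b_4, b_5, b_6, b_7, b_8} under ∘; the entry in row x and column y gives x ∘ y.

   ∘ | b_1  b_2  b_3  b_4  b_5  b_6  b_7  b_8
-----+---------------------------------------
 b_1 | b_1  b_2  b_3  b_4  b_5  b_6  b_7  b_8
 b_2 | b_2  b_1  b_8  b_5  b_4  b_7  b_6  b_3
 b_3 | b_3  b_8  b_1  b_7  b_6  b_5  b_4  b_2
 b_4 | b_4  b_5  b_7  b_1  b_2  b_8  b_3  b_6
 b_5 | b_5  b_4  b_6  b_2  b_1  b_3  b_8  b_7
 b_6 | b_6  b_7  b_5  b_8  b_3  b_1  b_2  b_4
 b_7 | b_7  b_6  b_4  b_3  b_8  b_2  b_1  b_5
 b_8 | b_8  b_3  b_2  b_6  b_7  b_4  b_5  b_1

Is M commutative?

Yes

Check whether the table is symmetric across its main diagonal.
Every entry (row x, col y) equals the entry (row y, col x), so M is abelian.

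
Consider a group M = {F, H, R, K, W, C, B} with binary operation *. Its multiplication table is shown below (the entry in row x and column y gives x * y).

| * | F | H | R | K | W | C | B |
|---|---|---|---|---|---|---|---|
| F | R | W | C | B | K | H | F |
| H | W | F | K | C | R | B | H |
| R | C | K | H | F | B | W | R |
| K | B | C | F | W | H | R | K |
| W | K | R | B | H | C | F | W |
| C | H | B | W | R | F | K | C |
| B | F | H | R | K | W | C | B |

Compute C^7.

B

C^1 = C
C^2 = C * C = K
C^3 = K * C = R
C^4 = R * C = W
C^5 = W * C = F
C^6 = F * C = H
C^7 = H * C = B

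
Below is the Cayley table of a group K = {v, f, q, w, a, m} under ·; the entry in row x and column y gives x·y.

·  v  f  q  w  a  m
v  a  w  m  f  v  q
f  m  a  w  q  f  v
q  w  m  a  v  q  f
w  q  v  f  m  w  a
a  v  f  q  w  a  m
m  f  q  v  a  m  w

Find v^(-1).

First locate the identity: row a matches the header, so a is the identity.
Scan row v for a: v·v = a. Hence v^(-1) = v.

v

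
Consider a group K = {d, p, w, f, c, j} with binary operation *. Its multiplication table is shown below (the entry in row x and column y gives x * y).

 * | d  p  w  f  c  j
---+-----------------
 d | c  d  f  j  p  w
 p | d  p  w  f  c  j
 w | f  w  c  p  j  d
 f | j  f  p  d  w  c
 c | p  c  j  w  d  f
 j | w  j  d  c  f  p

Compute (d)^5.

c

d^1 = d
d^2 = d * d = c
d^3 = c * d = p
d^4 = p * d = d
d^5 = d * d = c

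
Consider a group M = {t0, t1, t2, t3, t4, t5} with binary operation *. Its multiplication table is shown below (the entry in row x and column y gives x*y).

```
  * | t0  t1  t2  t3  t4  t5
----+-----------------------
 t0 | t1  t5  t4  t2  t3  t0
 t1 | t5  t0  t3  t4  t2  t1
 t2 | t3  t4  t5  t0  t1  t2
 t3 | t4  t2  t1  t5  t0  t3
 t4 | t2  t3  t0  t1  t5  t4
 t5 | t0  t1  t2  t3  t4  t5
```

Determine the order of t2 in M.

The identity element is t5 (its row matches the header).
t2^1 = t2
t2^2 = t2*t2 = t5
The first power of t2 equal to the identity is t2^2, so ord(t2) = 2.

2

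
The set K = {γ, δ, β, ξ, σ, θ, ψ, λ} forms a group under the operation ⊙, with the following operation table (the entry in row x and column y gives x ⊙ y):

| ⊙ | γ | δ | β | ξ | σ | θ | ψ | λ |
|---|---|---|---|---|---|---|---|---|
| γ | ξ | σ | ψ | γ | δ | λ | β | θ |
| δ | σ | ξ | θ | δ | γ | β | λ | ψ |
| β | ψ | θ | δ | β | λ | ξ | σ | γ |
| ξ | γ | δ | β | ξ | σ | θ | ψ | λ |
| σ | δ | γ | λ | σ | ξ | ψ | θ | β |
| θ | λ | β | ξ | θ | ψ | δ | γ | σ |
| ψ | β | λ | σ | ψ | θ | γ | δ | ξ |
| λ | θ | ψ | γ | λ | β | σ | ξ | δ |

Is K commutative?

Check whether the table is symmetric across its main diagonal.
Every entry (row x, col y) equals the entry (row y, col x), so K is abelian.

Yes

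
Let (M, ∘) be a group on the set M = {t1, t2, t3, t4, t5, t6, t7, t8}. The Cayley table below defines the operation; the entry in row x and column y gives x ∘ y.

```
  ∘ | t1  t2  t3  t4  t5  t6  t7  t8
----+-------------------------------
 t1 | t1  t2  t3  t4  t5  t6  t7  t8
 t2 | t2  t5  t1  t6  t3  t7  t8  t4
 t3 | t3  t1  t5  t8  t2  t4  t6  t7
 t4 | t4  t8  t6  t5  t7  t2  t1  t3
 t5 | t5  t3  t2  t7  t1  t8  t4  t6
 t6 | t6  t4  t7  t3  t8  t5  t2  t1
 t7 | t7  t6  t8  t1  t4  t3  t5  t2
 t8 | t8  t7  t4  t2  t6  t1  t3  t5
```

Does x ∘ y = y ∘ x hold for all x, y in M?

t4 ∘ t8 = t3 but t8 ∘ t4 = t2.
Since t4 and t8 do not commute, M is not abelian.

No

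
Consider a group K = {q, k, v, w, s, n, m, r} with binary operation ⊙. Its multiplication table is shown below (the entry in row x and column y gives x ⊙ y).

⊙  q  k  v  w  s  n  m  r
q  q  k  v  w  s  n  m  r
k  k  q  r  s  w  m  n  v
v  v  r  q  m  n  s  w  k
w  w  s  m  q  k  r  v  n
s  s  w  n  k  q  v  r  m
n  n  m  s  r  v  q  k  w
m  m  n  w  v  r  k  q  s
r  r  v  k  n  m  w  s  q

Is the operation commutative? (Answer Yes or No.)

Yes

Check whether the table is symmetric across its main diagonal.
Every entry (row x, col y) equals the entry (row y, col x), so K is abelian.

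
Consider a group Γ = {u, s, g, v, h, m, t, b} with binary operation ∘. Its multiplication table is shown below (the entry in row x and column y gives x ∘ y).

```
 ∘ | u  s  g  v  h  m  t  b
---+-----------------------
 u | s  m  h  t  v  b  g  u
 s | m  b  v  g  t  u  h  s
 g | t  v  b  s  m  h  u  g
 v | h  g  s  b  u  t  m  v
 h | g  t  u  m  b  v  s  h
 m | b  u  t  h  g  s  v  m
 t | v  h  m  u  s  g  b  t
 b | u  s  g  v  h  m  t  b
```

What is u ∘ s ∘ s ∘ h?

u ∘ s = m
m ∘ s = u
u ∘ h = v

v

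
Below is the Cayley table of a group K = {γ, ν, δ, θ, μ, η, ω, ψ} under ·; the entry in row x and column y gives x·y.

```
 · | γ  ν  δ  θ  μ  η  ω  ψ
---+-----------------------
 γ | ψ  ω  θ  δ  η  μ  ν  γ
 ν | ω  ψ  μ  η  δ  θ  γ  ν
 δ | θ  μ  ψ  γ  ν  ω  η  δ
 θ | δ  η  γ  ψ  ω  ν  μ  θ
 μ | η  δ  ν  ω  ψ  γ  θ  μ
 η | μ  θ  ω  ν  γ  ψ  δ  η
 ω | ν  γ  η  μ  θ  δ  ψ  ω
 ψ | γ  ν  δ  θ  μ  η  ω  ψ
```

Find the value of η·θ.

Read row η, column θ: η·θ = ν.

ν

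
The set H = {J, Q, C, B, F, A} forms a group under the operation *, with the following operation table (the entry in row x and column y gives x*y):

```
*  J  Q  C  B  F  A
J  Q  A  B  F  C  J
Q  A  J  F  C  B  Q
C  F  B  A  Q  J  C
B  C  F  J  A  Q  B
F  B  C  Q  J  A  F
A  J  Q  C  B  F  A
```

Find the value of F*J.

B

Read row F, column J: F*J = B.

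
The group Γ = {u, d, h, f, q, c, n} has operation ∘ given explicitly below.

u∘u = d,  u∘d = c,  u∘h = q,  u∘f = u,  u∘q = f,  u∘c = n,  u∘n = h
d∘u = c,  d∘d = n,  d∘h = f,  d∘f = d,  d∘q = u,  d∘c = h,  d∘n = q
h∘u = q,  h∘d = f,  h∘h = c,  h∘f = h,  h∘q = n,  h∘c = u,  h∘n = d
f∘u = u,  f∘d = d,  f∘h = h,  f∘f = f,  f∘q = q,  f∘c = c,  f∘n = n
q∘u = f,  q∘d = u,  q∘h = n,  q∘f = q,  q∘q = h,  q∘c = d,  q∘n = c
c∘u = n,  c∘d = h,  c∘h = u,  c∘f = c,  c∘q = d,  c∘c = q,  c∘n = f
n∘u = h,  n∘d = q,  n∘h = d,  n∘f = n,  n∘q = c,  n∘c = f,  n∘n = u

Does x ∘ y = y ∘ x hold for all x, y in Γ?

Check whether the table is symmetric across its main diagonal.
Every entry (row x, col y) equals the entry (row y, col x), so Γ is abelian.

Yes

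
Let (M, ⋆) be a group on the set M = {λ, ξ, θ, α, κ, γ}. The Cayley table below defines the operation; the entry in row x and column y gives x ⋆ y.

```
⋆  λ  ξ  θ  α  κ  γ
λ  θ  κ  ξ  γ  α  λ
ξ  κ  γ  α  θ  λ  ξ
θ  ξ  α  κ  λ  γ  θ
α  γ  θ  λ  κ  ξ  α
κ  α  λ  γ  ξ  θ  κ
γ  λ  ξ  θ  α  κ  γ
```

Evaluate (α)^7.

α

α^1 = α
α^2 = α ⋆ α = κ
α^3 = κ ⋆ α = ξ
α^4 = ξ ⋆ α = θ
α^5 = θ ⋆ α = λ
α^6 = λ ⋆ α = γ
α^7 = γ ⋆ α = α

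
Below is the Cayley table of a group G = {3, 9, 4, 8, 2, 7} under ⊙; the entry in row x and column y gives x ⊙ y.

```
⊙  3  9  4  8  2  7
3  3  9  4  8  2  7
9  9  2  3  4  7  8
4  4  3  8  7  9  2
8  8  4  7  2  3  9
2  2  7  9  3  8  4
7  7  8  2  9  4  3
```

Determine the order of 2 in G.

The identity element is 3 (its row matches the header).
2^1 = 2
2^2 = 2 ⊙ 2 = 8
2^3 = 8 ⊙ 2 = 3
The first power of 2 equal to the identity is 2^3, so ord(2) = 3.

3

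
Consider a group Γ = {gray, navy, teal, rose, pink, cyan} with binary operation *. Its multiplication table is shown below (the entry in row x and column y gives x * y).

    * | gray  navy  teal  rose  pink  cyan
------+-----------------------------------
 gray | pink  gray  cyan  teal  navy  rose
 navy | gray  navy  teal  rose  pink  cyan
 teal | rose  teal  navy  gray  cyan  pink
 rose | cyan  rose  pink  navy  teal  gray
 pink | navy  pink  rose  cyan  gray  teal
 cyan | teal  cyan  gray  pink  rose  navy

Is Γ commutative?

pink * teal = rose but teal * pink = cyan.
Since pink and teal do not commute, Γ is not abelian.

No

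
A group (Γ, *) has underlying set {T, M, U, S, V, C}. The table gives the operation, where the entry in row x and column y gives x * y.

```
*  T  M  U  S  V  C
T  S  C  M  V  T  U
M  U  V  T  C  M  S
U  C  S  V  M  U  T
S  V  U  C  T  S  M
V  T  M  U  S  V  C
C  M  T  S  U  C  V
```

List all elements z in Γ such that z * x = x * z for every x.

An element z is central iff its row equals its column in the table.
For C: C * S = U ≠ M = S * C, so C ∉ Z.
Checking each element this way leaves Z(Γ) = {V}.

{V}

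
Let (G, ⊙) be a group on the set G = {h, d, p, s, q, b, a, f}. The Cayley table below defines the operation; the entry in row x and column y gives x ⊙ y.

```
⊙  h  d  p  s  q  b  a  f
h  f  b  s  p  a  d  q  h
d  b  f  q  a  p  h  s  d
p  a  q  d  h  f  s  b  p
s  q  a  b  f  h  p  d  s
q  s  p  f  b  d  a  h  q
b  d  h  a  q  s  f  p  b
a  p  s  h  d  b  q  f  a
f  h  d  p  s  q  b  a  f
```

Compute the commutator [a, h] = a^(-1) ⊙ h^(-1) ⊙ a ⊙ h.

Identity is f; from the table a^(-1) = a and h^(-1) = h.
a ⊙ h = p
p ⊙ a = b
b ⊙ h = d
(Structurally, G here is isomorphic to the dihedral group D_4.)

d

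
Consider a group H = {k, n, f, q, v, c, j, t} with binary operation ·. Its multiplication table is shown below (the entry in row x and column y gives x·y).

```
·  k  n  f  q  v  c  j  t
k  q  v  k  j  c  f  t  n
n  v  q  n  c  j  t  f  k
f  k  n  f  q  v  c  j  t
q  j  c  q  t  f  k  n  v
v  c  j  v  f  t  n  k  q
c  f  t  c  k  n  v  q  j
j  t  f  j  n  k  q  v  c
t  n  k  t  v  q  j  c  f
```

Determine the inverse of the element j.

n

First locate the identity: row f matches the header, so f is the identity.
Scan row j for f: j·n = f. Hence j^(-1) = n.
(Structurally, H here is isomorphic to the cyclic group Z_8.)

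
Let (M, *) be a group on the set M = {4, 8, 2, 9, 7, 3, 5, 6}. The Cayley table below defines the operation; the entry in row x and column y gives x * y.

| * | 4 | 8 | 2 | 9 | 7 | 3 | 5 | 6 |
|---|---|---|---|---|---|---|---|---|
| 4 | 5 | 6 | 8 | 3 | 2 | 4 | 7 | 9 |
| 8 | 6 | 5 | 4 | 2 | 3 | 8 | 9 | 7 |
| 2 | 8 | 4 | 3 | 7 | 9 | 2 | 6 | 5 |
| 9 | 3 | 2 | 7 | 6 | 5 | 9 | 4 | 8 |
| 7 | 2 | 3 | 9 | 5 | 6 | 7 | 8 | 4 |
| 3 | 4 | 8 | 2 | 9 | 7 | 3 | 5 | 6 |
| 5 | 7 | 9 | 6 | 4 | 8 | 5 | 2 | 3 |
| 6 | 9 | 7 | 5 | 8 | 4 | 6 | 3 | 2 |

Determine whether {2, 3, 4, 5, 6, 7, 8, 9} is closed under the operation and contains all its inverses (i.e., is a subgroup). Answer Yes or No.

Yes

{2, 3, 4, 5, 6, 7, 8, 9} contains the identity 3.
Checking products: every product of two elements of {2, 3, 4, 5, 6, 7, 8, 9} (read from the table) lies in {2, 3, 4, 5, 6, 7, 8, 9}, so the set is closed.
In a finite group, a nonempty closed subset is a subgroup. So {2, 3, 4, 5, 6, 7, 8, 9} ≤ M.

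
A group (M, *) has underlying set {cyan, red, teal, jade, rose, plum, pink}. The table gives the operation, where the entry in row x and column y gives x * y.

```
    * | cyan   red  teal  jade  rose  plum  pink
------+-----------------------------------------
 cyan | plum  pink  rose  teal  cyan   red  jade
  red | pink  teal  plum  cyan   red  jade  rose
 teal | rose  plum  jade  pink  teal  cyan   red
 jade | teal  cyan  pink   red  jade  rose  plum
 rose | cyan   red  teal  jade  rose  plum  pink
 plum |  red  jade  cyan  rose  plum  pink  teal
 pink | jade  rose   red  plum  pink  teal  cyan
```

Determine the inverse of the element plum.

jade

First locate the identity: row rose matches the header, so rose is the identity.
Scan row plum for rose: plum * jade = rose. Hence plum^(-1) = jade.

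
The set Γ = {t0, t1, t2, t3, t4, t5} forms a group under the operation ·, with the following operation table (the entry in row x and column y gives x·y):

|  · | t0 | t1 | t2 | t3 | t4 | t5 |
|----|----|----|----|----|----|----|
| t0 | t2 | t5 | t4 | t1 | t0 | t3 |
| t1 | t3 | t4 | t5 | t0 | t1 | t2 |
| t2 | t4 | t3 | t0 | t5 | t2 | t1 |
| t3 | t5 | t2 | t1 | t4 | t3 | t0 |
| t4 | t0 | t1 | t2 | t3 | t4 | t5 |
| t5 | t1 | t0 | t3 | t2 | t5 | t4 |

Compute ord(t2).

The identity element is t4 (its row matches the header).
t2^1 = t2
t2^2 = t2·t2 = t0
t2^3 = t0·t2 = t4
The first power of t2 equal to the identity is t2^3, so ord(t2) = 3.

3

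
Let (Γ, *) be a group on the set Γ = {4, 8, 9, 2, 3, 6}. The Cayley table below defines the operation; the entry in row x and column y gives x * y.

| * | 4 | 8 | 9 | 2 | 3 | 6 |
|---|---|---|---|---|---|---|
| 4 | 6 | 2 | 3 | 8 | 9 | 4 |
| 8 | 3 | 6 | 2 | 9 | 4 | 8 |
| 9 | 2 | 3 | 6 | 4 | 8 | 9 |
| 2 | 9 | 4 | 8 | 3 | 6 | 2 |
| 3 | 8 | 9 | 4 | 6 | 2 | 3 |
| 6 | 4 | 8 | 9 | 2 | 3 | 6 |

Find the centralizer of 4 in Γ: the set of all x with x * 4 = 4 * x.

{4, 6}

Compare row 4 with column 4 entry by entry.
9 * 4 = 2 but 4 * 9 = 3, so 9 does not.
Collecting the elements that commute with 4: C(4) = {4, 6}.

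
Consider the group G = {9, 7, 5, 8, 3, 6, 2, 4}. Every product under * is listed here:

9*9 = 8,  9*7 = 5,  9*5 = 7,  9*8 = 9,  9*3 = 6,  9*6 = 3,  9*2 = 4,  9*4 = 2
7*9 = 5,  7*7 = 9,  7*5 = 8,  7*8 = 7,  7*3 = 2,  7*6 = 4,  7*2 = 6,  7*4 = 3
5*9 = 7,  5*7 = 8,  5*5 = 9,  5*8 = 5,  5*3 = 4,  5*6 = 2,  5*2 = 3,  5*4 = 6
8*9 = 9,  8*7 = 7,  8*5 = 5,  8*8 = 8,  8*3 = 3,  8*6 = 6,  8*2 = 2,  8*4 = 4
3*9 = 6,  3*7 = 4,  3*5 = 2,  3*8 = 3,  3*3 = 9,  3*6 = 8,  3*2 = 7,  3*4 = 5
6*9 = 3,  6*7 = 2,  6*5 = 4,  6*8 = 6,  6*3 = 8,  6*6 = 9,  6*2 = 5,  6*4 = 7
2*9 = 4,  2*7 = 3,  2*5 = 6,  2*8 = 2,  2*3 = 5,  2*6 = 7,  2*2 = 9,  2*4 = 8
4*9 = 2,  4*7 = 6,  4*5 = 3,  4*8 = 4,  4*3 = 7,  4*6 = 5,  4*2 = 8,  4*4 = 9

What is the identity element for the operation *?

The identity e satisfies e*x = x for all x, so its row in the table reproduces the column headers.
Row 8 reads: 9, 7, 5, 8, 3, 6, 2, 4 — exactly the header order. So 8 is the identity.

8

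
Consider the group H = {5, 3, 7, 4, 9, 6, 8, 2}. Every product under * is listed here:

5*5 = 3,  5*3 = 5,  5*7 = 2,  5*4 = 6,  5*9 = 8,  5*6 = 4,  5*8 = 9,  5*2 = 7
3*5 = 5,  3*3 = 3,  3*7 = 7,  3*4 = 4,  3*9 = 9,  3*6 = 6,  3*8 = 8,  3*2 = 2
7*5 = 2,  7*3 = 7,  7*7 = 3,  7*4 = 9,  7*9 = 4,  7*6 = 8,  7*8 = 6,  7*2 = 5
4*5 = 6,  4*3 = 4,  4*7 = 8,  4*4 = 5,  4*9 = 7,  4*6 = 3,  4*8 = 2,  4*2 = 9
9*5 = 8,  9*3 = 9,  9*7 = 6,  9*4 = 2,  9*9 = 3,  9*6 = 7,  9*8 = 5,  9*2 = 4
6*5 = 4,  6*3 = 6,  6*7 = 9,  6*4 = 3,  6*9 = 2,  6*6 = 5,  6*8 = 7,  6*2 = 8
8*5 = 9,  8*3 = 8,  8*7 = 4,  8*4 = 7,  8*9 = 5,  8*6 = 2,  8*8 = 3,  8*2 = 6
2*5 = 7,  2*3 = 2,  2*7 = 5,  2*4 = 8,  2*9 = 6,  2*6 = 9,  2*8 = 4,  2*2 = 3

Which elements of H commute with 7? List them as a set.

Compare row 7 with column 7 entry by entry.
5*7 = 2 = 7*5, so 5 commutes with 7.
9*7 = 6 but 7*9 = 4, so 9 does not.
Collecting the elements that commute with 7: C(7) = {2, 3, 5, 7}.

{2, 3, 5, 7}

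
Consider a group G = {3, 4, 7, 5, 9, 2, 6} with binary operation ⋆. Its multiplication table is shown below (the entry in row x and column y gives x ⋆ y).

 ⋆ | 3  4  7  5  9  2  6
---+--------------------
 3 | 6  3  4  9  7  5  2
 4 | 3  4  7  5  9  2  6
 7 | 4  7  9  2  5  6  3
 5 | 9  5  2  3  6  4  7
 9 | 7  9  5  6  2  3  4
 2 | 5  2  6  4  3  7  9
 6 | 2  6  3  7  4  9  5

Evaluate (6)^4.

3

6^1 = 6
6^2 = 6 ⋆ 6 = 5
6^3 = 5 ⋆ 6 = 7
6^4 = 7 ⋆ 6 = 3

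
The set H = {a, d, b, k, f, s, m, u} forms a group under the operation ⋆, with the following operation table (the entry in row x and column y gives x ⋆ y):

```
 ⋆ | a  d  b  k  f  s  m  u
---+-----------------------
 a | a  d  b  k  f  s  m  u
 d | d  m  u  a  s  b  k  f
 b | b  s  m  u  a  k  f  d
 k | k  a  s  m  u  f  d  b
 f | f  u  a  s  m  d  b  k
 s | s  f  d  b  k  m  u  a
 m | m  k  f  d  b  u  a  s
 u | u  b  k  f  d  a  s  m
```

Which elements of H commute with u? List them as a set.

{a, m, s, u}

Compare row u with column u entry by entry.
s ⋆ u = a = u ⋆ s, so s commutes with u.
k ⋆ u = b but u ⋆ k = f, so k does not.
Collecting the elements that commute with u: C(u) = {a, m, s, u}.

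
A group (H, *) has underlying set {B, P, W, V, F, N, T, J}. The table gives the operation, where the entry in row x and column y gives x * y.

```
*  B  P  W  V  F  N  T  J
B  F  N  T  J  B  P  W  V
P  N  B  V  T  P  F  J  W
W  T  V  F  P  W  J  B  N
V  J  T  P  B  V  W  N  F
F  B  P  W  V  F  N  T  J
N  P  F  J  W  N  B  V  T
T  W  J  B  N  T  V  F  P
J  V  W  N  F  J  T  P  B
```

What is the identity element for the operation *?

F

The identity e satisfies e * x = x for all x, so its row in the table reproduces the column headers.
Row F reads: B, P, W, V, F, N, T, J — exactly the header order. So F is the identity.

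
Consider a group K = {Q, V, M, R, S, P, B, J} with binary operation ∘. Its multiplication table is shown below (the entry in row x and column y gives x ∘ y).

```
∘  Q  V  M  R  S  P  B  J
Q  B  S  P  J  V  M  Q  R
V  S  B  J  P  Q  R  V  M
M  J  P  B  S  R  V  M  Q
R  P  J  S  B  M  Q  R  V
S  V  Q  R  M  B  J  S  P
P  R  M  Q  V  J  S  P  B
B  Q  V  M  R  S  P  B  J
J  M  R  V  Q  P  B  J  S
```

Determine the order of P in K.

The identity element is B (its row matches the header).
P^1 = P
P^2 = P ∘ P = S
P^3 = S ∘ P = J
P^4 = J ∘ P = B
The first power of P equal to the identity is P^4, so ord(P) = 4.

4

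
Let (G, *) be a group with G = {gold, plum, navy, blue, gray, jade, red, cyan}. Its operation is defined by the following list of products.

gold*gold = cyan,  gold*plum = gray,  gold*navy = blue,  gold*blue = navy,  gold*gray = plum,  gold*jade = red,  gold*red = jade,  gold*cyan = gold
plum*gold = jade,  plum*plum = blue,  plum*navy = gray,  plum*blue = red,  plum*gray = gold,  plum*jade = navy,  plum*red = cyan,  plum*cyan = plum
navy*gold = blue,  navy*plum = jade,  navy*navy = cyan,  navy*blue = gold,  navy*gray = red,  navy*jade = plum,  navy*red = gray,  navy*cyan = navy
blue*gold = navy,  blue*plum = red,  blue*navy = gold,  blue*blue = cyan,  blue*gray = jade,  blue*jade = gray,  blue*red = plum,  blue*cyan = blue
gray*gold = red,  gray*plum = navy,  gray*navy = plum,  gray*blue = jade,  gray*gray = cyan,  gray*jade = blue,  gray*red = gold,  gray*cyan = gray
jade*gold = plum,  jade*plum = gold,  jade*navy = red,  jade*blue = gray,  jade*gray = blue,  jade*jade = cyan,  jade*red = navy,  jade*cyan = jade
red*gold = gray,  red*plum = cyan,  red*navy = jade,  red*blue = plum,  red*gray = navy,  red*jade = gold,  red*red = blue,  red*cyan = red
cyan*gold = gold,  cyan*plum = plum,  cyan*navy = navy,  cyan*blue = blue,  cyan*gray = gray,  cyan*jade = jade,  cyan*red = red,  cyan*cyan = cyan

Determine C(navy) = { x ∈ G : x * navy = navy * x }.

{blue, cyan, gold, navy}

Compare row navy with column navy entry by entry.
blue * navy = gold = navy * blue, so blue commutes with navy.
gray * navy = plum but navy * gray = red, so gray does not.
Collecting the elements that commute with navy: C(navy) = {blue, cyan, gold, navy}.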